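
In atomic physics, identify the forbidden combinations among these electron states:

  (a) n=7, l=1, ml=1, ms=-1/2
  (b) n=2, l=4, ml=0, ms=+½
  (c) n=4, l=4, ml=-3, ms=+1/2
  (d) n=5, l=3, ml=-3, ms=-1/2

(b) has l = 4 ≥ n = 2, violating 0 ≤ l ≤ n−1.
(c) has l = 4 ≥ n = 4, violating 0 ≤ l ≤ n−1.
The remaining sets (a), (d) satisfy all four rules.

(b) and (c)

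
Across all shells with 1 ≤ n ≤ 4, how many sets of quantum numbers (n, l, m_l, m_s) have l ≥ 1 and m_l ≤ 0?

32

Per-shell orbital counts meeting the constraint:
n=2 → 2; n=3 → 5; n=4 → 9.
Orbitals: 2 + 5 + 9 = 16. Including both spin states (m_s = ±1/2) gives 2 × 16 = 32 states.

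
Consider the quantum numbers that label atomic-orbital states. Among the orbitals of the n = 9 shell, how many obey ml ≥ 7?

Go through l = 0, …, 8 (the values permitted for n = 9).
Orbitals with ml ≥ 7, by l: l=7 → 1; l=8 → 2.
Total orbitals: 1 + 2 = 3.

3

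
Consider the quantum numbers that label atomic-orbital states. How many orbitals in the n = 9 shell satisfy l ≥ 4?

For n = 9, l ranges over 0 … 8.
Contributions: l=4 → 9; l=5 → 11; l=6 → 13; l=7 → 15; l=8 → 17.
Total orbitals: 9 + 11 + 13 + 15 + 17 = 65.

65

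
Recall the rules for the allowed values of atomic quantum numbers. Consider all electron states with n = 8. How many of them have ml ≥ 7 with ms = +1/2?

For n = 8, l ranges over 0 … 7.
Orbitals with ml ≥ 7, by l: l=7 → 1.
Orbitals: 1. With ms fixed to a single value there is one state per orbital, giving 1 state.

1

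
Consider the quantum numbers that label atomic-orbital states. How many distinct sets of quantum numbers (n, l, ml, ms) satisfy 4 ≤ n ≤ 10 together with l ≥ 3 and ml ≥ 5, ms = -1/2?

35

Per-shell orbital counts meeting the constraint:
n=6 → 1; n=7 → 3; n=8 → 6; n=9 → 10; n=10 → 15.
Orbitals: 1 + 3 + 6 + 10 + 15 = 35. With ms fixed to -1/2 there is one state per orbital, so 35 states.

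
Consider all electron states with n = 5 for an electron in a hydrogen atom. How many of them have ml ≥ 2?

Contributions: l=2 → 1; l=3 → 2; l=4 → 3.
Orbitals: 1 + 2 + 3 = 6. Each orbital carries two spin states, so 6 × 2 = 12 states.

12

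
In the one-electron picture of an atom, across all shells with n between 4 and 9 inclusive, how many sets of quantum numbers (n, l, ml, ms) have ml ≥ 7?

Treat each shell separately and count matching orbitals:
n=8 → 1; n=9 → 3.
Orbitals: 1 + 3 = 4. Including both spin states (ms = ±1/2) gives 2 × 4 = 8 states.

8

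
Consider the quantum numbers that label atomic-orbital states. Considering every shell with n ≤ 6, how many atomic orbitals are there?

91

Total orbitals = 1² + 2² + 3² + 4² + 5² + 6² = 91.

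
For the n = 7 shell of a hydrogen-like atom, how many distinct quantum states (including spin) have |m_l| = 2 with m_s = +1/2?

Contributions: l=2 → 2; l=3 → 2; l=4 → 2; l=5 → 2; l=6 → 2.
Orbitals: 2 + 2 + 2 + 2 + 2 = 10. With m_s fixed to a single value there is one state per orbital, giving 10 states.

10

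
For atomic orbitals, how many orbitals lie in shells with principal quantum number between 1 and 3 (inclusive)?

Shell n has n² orbitals: 1²=1 + 2²=4 + 3²=9 = 14 orbitals.

14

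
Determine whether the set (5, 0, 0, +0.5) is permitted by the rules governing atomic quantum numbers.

n = 5 is a positive integer. ℓ = 0 satisfies 0 ≤ ℓ ≤ n−1 = 4. m_ℓ = 0 lies in the range −ℓ … +ℓ (here 0). m_s = +1/2 is one of ±1/2.
All four constraints are satisfied.

Allowed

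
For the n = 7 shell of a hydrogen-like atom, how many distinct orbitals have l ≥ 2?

45

The n = 7 shell has l = 0 through 6; check each.
Contributions: l=2 → 5; l=3 → 7; l=4 → 9; l=5 → 11; l=6 → 13.
Total orbitals: 5 + 7 + 9 + 11 + 13 = 45.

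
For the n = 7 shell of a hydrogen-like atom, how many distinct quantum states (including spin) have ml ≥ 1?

The n = 7 shell has l = 0 through 6; check each.
Contributions: l=1 → 1; l=2 → 2; l=3 → 3; l=4 → 4; l=5 → 5; l=6 → 6.
Orbitals: 1 + 2 + 3 + 4 + 5 + 6 = 21. Each orbital carries two spin states, so 21 × 2 = 42 states.

42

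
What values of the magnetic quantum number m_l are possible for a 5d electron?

The 5d subshell has l = 2, and m_l takes every integer from −l to +l. With l = 2 that gives the 5 values -2, -1, 0, 1, 2.

-2, -1, 0, 1, 2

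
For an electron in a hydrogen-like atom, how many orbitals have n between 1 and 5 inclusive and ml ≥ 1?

20

Per-shell orbital counts meeting the constraint:
n=2 → 1; n=3 → 3; n=4 → 6; n=5 → 10.
Total orbitals: 1 + 3 + 6 + 10 = 20.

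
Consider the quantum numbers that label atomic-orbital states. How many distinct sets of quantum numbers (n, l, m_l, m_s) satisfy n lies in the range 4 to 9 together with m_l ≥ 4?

Work shell by shell — for each n, count the (l, m_l) pairs that satisfy m_l ≥ 4:
n=5 → 1; n=6 → 3; n=7 → 6; n=8 → 10; n=9 → 15.
Orbitals: 1 + 3 + 6 + 10 + 15 = 35. Including both spin states (m_s = ±1/2) gives 2 × 35 = 70 states.

70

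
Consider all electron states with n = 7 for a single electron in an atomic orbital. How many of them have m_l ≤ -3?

20

The n = 7 shell has l = 0 through 6; check each.
Per l-value: l=3 → 1; l=4 → 2; l=5 → 3; l=6 → 4.
Orbitals: 1 + 2 + 3 + 4 = 10. Each orbital carries two spin states, so 10 × 2 = 20 states.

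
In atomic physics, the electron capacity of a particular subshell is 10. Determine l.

2(2l+1) = 10 ⇒ 2l+1 = 5 ⇒ l = 2.

l = 2 (d)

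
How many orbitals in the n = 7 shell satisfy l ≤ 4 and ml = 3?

2

Contributions: l=3 → 1; l=4 → 1.
Total orbitals: 1 + 1 = 2.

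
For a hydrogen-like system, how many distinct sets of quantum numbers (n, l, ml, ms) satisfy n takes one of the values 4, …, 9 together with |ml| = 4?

60

Work shell by shell — for each n, count the (l, ml) pairs that satisfy |ml| = 4:
n=5 → 2; n=6 → 4; n=7 → 6; n=8 → 8; n=9 → 10.
Orbitals: 2 + 4 + 6 + 8 + 10 = 30. Including both spin states (ms = ±1/2) gives 2 × 30 = 60 states.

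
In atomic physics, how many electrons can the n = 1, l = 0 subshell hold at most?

A subshell with l = 0 has 2l+1 = 1 orbital, each holding 2 electrons (spin ±1/2), so 1 × 2 = 2.

2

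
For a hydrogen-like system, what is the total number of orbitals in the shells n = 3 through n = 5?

Shell n has n² orbitals: 3²=9 + 4²=16 + 5²=25 = 50 orbitals.

50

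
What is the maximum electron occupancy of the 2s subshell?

A subshell with ℓ = 0 has 2ℓ+1 = 1 orbital, each holding 2 electrons (spin ±1/2), so 1 × 2 = 2.

2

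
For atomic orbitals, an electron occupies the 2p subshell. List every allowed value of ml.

-1, 0, 1

The 2p subshell has l = 1, and ml takes every integer from −l to +l. With l = 1 that gives the 3 values -1, 0, 1.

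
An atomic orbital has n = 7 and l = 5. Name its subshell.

7h

l = 5 corresponds to the letter 'h', so the subshell is 7h.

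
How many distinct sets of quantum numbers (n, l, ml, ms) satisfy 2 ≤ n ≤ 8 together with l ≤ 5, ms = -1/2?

For each n in the range, tally the orbitals obeying l ≤ 5:
n=2 → 4; n=3 → 9; n=4 → 16; n=5 → 25; n=6 → 36; n=7 → 36; n=8 → 36.
Orbitals: 4 + 9 + 16 + 25 + 36 + 36 + 36 = 162. With ms fixed to -1/2 there is one state per orbital, so 162 states.

162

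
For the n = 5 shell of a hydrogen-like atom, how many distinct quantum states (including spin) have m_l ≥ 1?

20

For n = 5, l ranges over 0 … 4.
Per l-value: l=1 → 1; l=2 → 2; l=3 → 3; l=4 → 4.
Orbitals: 1 + 2 + 3 + 4 = 10. Each orbital carries two spin states, so 10 × 2 = 20 states.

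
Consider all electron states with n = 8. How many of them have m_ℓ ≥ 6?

6

For n = 8, ℓ ranges over 0 … 7.
The (ℓ, m_ℓ) pairs meeting m_ℓ ≥ 6 give: ℓ=6 → 1; ℓ=7 → 2.
Orbitals: 1 + 2 = 3. Each orbital carries two spin states, so 3 × 2 = 6 states.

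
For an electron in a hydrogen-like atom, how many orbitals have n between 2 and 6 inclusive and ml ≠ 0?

70

Count contributing orbitals for each principal shell:
n=2 → 2; n=3 → 6; n=4 → 12; n=5 → 20; n=6 → 30.
Total orbitals: 2 + 6 + 12 + 20 + 30 = 70.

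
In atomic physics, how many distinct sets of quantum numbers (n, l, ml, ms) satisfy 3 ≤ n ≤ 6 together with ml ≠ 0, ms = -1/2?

68

Go shell by shell, enumerating (l, ml) with ml ≠ 0:
n=3 → 6; n=4 → 12; n=5 → 20; n=6 → 30.
Orbitals: 6 + 12 + 20 + 30 = 68. With ms fixed to -1/2 there is one state per orbital, so 68 states.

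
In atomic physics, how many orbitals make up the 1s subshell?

A subshell has 2ℓ+1 orbitals; with ℓ = 0, that's 1.

1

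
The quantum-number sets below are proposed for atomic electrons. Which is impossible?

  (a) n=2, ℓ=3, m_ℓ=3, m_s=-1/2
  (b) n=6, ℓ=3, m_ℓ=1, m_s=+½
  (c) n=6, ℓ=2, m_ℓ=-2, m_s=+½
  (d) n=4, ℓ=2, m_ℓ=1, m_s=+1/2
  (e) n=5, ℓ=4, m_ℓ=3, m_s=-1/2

(a)

(a) has ℓ = 3 ≥ n = 2, violating 0 ≤ ℓ ≤ n−1.
The remaining sets (b), (c), (d), (e) satisfy all four rules.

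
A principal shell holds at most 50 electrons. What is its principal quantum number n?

n = 5

2n² = 50 ⇒ n² = 25 ⇒ n = 5.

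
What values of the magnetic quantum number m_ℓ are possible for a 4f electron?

The 4f subshell has ℓ = 3, and m_ℓ takes every integer from −ℓ to +ℓ. With ℓ = 3 that gives the 7 values -3, -2, -1, 0, 1, 2, 3.

-3, -2, -1, 0, 1, 2, 3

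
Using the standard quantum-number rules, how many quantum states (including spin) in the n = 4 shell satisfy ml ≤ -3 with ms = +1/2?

1

With n = 4 the allowed l are 0, 1, …, 3.
Contributions: l=3 → 1.
Orbitals: 1. With ms fixed to a single value there is one state per orbital, giving 1 state.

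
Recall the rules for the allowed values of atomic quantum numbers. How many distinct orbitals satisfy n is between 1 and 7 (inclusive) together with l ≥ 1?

133

Go shell by shell, enumerating (l, m_l) with l ≥ 1:
n=2 → 3; n=3 → 8; n=4 → 15; n=5 → 24; n=6 → 35; n=7 → 48.
Total orbitals: 3 + 8 + 15 + 24 + 35 + 48 = 133.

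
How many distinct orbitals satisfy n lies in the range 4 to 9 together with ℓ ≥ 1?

Work shell by shell — for each n, count the (ℓ, m_ℓ) pairs that satisfy ℓ ≥ 1:
n=4 → 15; n=5 → 24; n=6 → 35; n=7 → 48; n=8 → 63; n=9 → 80.
Total orbitals: 15 + 24 + 35 + 48 + 63 + 80 = 265.

265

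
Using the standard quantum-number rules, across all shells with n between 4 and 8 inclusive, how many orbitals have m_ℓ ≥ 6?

Treat each shell separately and count matching orbitals:
n=7 → 1; n=8 → 3.
Total orbitals: 1 + 3 = 4.

4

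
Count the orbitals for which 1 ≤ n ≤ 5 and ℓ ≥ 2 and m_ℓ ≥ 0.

Treat each shell separately and count matching orbitals:
n=3 → 3; n=4 → 7; n=5 → 12.
Total orbitals: 3 + 7 + 12 = 22.

22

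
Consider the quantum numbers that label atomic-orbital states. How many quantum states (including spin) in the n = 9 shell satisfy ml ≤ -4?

30

With n = 9 the allowed l are 0, 1, …, 8.
Per l-value: l=4 → 1; l=5 → 2; l=6 → 3; l=7 → 4; l=8 → 5.
Orbitals: 1 + 2 + 3 + 4 + 5 = 15. Each orbital carries two spin states, so 15 × 2 = 30 states.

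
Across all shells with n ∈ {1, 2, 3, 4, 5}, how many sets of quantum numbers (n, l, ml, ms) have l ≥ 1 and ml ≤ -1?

40

For each n in the range, tally the orbitals obeying l ≥ 1 and ml ≤ -1:
n=2 → 1; n=3 → 3; n=4 → 6; n=5 → 10.
Orbitals: 1 + 3 + 6 + 10 = 20. Including both spin states (ms = ±1/2) gives 2 × 20 = 40 states.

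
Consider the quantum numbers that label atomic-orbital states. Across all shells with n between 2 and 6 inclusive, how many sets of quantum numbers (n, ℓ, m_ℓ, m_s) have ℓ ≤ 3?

122

For each n in the range, tally the orbitals obeying ℓ ≤ 3:
n=2 → 4; n=3 → 9; n=4 → 16; n=5 → 16; n=6 → 16.
Orbitals: 4 + 9 + 16 + 16 + 16 = 61. Including both spin states (m_s = ±1/2) gives 2 × 61 = 122 states.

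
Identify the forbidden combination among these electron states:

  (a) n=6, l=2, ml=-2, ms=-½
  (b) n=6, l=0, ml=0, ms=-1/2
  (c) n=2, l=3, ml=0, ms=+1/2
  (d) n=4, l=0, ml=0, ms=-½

(c) has l = 3 ≥ n = 2, violating 0 ≤ l ≤ n−1.
The remaining sets (a), (b), (d) satisfy all four rules.

(c)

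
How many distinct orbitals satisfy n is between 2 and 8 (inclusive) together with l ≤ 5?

162

For each n in the range, tally the orbitals obeying l ≤ 5:
n=2 → 4; n=3 → 9; n=4 → 16; n=5 → 25; n=6 → 36; n=7 → 36; n=8 → 36.
Total orbitals: 4 + 9 + 16 + 25 + 36 + 36 + 36 = 162.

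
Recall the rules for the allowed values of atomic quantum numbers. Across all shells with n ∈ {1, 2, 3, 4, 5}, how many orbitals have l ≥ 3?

Go shell by shell, enumerating (l, ml) with l ≥ 3:
n=4 → 7; n=5 → 16.
Total orbitals: 7 + 16 = 23.

23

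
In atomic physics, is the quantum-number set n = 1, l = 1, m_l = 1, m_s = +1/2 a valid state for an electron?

Not allowed

The orbital quantum number must satisfy 0 ≤ l ≤ n−1. With n = 1 the allowed l values are 0, so l = 1 is out of range.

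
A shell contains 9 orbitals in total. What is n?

n = 3

n² = 9 ⇒ n = 3.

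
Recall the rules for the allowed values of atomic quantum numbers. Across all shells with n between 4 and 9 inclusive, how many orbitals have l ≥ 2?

Work shell by shell — for each n, count the (l, ml) pairs that satisfy l ≥ 2:
n=4 → 12; n=5 → 21; n=6 → 32; n=7 → 45; n=8 → 60; n=9 → 77.
Total orbitals: 12 + 21 + 32 + 45 + 60 + 77 = 247.

247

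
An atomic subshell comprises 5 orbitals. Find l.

l = 2

2l+1 = 5 gives l = 2.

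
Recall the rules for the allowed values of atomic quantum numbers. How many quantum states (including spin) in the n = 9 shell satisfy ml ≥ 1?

72

Contributions: l=1 → 1; l=2 → 2; l=3 → 3; l=4 → 4; l=5 → 5; l=6 → 6; l=7 → 7; l=8 → 8.
Orbitals: 1 + 2 + 3 + 4 + 5 + 6 + 7 + 8 = 36. Each orbital carries two spin states, so 36 × 2 = 72 states.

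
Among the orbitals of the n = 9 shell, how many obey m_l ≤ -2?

28

Contributions: l=2 → 1; l=3 → 2; l=4 → 3; l=5 → 4; l=6 → 5; l=7 → 6; l=8 → 7.
Total orbitals: 1 + 2 + 3 + 4 + 5 + 6 + 7 = 28.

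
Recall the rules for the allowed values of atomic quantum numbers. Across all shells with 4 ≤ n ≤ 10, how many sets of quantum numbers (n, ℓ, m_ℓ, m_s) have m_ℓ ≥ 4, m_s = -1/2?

56

Count contributing orbitals for each principal shell:
n=5 → 1; n=6 → 3; n=7 → 6; n=8 → 10; n=9 → 15; n=10 → 21.
Orbitals: 1 + 3 + 6 + 10 + 15 + 21 = 56. With m_s fixed to -1/2 there is one state per orbital, so 56 states.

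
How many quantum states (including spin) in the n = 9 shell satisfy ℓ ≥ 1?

160

Go through ℓ = 0, …, 8 (the values permitted for n = 9).
Contributions: ℓ=1 → 3; ℓ=2 → 5; ℓ=3 → 7; ℓ=4 → 9; ℓ=5 → 11; ℓ=6 → 13; ℓ=7 → 15; ℓ=8 → 17.
Orbitals: 3 + 5 + 7 + 9 + 11 + 13 + 15 + 17 = 80. Each orbital carries two spin states, so 80 × 2 = 160 states.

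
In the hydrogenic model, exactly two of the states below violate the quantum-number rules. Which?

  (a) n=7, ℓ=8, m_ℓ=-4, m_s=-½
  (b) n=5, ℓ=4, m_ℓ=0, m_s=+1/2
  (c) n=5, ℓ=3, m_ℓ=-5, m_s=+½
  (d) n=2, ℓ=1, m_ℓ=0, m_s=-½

(a) and (c)

(a) has ℓ = 8 ≥ n = 7, violating 0 ≤ ℓ ≤ n−1.
(c) has |m_ℓ| = 5 > ℓ = 3, violating −ℓ ≤ m_ℓ ≤ ℓ.
The remaining sets (b), (d) satisfy all four rules.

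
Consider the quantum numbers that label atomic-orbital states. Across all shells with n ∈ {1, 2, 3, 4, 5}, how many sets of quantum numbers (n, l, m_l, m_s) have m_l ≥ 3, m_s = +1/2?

4

Go shell by shell, enumerating (l, m_l) with m_l ≥ 3:
n=4 → 1; n=5 → 3.
Orbitals: 1 + 3 = 4. With m_s fixed to +1/2 there is one state per orbital, so 4 states.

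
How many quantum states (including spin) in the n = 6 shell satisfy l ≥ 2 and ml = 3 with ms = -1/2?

3

With n = 6 the allowed l are 0, 1, …, 5.
Orbitals with l ≥ 2 and ml = 3, by l: l=3 → 1; l=4 → 1; l=5 → 1.
Orbitals: 1 + 1 + 1 = 3. With ms fixed to a single value there is one state per orbital, giving 3 states.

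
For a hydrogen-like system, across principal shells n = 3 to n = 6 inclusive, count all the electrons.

172

Shell n has n² orbitals: 3²=9 + 4²=16 + 5²=25 + 6²=36 = 86 orbitals.
Two spin states per orbital: 2 × 86 = 172 electrons.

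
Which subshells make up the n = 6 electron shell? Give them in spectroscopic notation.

For n = 6, ℓ runs from 0 to 5. In spectroscopic notation ℓ = 0,1,2,… ↔ s,p,d,f,g,h,i, so the subshells are 6s, 6p, 6d, 6f, 6g, 6h.

6s, 6p, 6d, 6f, 6g, 6h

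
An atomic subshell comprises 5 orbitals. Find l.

2l+1 = 5 gives l = 2.

l = 2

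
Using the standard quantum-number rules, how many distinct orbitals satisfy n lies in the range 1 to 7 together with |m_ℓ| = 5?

Go shell by shell, enumerating (ℓ, m_ℓ) with |m_ℓ| = 5:
n=6 → 2; n=7 → 4.
Total orbitals: 2 + 4 = 6.

6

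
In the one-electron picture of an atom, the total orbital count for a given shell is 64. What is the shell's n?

n² = 64 ⇒ n = 8.

n = 8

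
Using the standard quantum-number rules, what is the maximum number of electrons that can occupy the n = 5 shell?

50

A shell holds 2n² electrons: 2 × 5² = 2 × 25 = 50.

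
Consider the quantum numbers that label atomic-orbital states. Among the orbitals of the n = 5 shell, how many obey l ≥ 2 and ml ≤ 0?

12

With n = 5 the allowed l are 0, 1, …, 4.
Orbitals with l ≥ 2 and ml ≤ 0, by l: l=2 → 3; l=3 → 4; l=4 → 5.
Total orbitals: 3 + 4 + 5 = 12.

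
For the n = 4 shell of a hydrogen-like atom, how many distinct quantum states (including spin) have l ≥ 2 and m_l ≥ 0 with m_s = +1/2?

Go through l = 0, …, 3 (the values permitted for n = 4).
Per l-value: l=2 → 3; l=3 → 4.
Orbitals: 3 + 4 = 7. With m_s fixed to a single value there is one state per orbital, giving 7 states.

7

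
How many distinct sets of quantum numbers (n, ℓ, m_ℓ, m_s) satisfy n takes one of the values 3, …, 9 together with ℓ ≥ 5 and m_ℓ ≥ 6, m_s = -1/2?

Per-shell orbital counts meeting the constraint:
n=7 → 1; n=8 → 3; n=9 → 6.
Orbitals: 1 + 3 + 6 = 10. With m_s fixed to -1/2 there is one state per orbital, so 10 states.

10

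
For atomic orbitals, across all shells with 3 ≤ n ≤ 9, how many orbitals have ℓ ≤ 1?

28

Count contributing orbitals for each principal shell:
n=3 → 4; n=4 → 4; n=5 → 4; n=6 → 4; n=7 → 4; n=8 → 4; n=9 → 4.
Total orbitals: 4 + 4 + 4 + 4 + 4 + 4 + 4 = 28.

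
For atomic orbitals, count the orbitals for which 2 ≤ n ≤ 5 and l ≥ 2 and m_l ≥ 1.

16

Work shell by shell — for each n, count the (l, m_l) pairs that satisfy l ≥ 2 and m_l ≥ 1:
n=3 → 2; n=4 → 5; n=5 → 9.
Total orbitals: 2 + 5 + 9 = 16.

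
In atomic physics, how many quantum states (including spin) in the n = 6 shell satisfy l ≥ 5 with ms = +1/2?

11

For n = 6, l ranges over 0 … 5.
The (l, ml) pairs meeting l ≥ 5 give: l=5 → 11.
Orbitals: 11. With ms fixed to a single value there is one state per orbital, giving 11 states.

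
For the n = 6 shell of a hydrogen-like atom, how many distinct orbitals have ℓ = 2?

For n = 6, ℓ ranges over 0 … 5.
Contributions: ℓ=2 → 5.
Total orbitals: 5.

5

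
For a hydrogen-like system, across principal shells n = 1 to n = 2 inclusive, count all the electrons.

Shell n has n² orbitals: 1²=1 + 2²=4 = 5 orbitals.
Two spin states per orbital: 2 × 5 = 10 electrons.

10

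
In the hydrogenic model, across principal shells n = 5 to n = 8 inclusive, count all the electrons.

Shell n has n² orbitals: 5²=25 + 6²=36 + 7²=49 + 8²=64 = 174 orbitals.
Two spin states per orbital: 2 × 174 = 348 electrons.

348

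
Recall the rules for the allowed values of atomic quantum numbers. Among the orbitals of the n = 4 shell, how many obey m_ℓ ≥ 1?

Go through ℓ = 0, …, 3 (the values permitted for n = 4).
Orbitals with m_ℓ ≥ 1, by ℓ: ℓ=1 → 1; ℓ=2 → 2; ℓ=3 → 3.
Total orbitals: 1 + 2 + 3 = 6.

6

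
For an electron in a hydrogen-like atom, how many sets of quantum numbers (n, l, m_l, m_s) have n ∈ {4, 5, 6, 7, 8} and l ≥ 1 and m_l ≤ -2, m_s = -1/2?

Per-shell orbital counts meeting the constraint:
n=4 → 3; n=5 → 6; n=6 → 10; n=7 → 15; n=8 → 21.
Orbitals: 3 + 6 + 10 + 15 + 21 = 55. With m_s fixed to -1/2 there is one state per orbital, so 55 states.

55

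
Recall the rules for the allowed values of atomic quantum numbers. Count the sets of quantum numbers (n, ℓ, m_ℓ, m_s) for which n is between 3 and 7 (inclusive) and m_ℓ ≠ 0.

For each n in the range, tally the orbitals obeying m_ℓ ≠ 0:
n=3 → 6; n=4 → 12; n=5 → 20; n=6 → 30; n=7 → 42.
Orbitals: 6 + 12 + 20 + 30 + 42 = 110. Including both spin states (m_s = ±1/2) gives 2 × 110 = 220 states.

220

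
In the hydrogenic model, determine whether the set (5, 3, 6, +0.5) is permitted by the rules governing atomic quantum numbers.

The magnetic quantum number must satisfy −ℓ ≤ m_ℓ ≤ ℓ. With ℓ = 3, m_ℓ can only be -3, -2, -1, 0, 1, 2, 3, so m_ℓ = 6 is forbidden.

No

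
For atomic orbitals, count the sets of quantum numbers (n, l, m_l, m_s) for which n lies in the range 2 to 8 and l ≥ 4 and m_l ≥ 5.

20

Count contributing orbitals for each principal shell:
n=6 → 1; n=7 → 3; n=8 → 6.
Orbitals: 1 + 3 + 6 = 10. Including both spin states (m_s = ±1/2) gives 2 × 10 = 20 states.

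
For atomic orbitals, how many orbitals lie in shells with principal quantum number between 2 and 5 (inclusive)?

54

Shell n has n² orbitals: 2²=4 + 3²=9 + 4²=16 + 5²=25 = 54 orbitals.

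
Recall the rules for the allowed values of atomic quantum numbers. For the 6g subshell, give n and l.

The leading integer gives n = 6; the letter 'g' means l = 4.

n = 6, l = 4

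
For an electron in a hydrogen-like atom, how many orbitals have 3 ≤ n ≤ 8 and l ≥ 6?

For each n in the range, tally the orbitals obeying l ≥ 6:
n=7 → 13; n=8 → 28.
Total orbitals: 13 + 28 = 41.

41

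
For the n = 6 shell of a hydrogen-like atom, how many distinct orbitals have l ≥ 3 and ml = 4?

Per l-value: l=4 → 1; l=5 → 1.
Total orbitals: 1 + 1 = 2.

2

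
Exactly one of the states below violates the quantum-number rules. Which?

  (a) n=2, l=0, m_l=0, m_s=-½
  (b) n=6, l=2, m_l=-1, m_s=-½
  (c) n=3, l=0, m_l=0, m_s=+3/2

(c)

(c) has m_s = +3/2, but an electron's spin must be ±1/2.
The remaining sets (a), (b) satisfy all four rules.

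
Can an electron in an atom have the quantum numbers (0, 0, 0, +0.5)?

No

The principal quantum number must be a positive integer (n ≥ 1), but here n = 0.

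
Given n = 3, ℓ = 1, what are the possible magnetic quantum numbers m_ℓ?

m_ℓ takes every integer from −ℓ to +ℓ. With ℓ = 1 that gives the 3 values -1, 0, 1.

-1, 0, 1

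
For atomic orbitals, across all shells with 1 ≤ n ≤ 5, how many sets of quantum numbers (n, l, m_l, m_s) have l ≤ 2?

For each n in the range, tally the orbitals obeying l ≤ 2:
n=1 → 1; n=2 → 4; n=3 → 9; n=4 → 9; n=5 → 9.
Orbitals: 1 + 4 + 9 + 9 + 9 = 32. Including both spin states (m_s = ±1/2) gives 2 × 32 = 64 states.

64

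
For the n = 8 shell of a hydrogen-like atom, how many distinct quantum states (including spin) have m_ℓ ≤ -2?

With n = 8 the allowed ℓ are 0, 1, …, 7.
Orbitals with m_ℓ ≤ -2, by ℓ: ℓ=2 → 1; ℓ=3 → 2; ℓ=4 → 3; ℓ=5 → 4; ℓ=6 → 5; ℓ=7 → 6.
Orbitals: 1 + 2 + 3 + 4 + 5 + 6 = 21. Each orbital carries two spin states, so 21 × 2 = 42 states.

42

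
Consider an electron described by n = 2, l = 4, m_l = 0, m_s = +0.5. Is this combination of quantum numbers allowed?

The orbital quantum number must satisfy 0 ≤ l ≤ n−1. With n = 2 the allowed l values are 0, 1, so l = 4 is out of range.

No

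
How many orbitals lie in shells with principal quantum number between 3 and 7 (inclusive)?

Shell n has n² orbitals: 3²=9 + 4²=16 + 5²=25 + 6²=36 + 7²=49 = 135 orbitals.

135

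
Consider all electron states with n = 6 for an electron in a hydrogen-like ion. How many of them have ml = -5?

2

The n = 6 shell has l = 0 through 5; check each.
Contributions: l=5 → 1.
Orbitals: 1. Each orbital carries two spin states, so 1 × 2 = 2 states.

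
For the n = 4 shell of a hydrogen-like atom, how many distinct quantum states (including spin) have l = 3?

14

For n = 4, l ranges over 0 … 3.
Orbitals with l = 3, by l: l=3 → 7.
Orbitals: 7. Each orbital carries two spin states, so 7 × 2 = 14 states.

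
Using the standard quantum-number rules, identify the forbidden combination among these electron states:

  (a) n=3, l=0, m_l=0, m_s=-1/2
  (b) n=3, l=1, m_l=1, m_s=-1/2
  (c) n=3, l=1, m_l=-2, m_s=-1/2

(c) has |m_l| = 2 > l = 1, violating −l ≤ m_l ≤ l.
The remaining sets (a), (b) satisfy all four rules.

(c)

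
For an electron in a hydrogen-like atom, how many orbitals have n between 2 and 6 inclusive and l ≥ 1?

85

Treat each shell separately and count matching orbitals:
n=2 → 3; n=3 → 8; n=4 → 15; n=5 → 24; n=6 → 35.
Total orbitals: 3 + 8 + 15 + 24 + 35 = 85.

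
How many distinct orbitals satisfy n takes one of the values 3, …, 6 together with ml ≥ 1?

34

Count contributing orbitals for each principal shell:
n=3 → 3; n=4 → 6; n=5 → 10; n=6 → 15.
Total orbitals: 3 + 6 + 10 + 15 = 34.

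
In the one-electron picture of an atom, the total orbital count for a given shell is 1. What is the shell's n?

n² = 1 ⇒ n = 1.

n = 1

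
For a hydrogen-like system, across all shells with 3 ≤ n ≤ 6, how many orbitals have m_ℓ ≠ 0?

68

Per-shell orbital counts meeting the constraint:
n=3 → 6; n=4 → 12; n=5 → 20; n=6 → 30.
Total orbitals: 6 + 12 + 20 + 30 = 68.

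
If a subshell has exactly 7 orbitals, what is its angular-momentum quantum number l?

l = 3

2l+1 = 7 gives l = 3.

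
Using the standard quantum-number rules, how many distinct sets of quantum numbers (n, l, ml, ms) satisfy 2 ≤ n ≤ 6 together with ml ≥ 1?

Treat each shell separately and count matching orbitals:
n=2 → 1; n=3 → 3; n=4 → 6; n=5 → 10; n=6 → 15.
Orbitals: 1 + 3 + 6 + 10 + 15 = 35. Including both spin states (ms = ±1/2) gives 2 × 35 = 70 states.

70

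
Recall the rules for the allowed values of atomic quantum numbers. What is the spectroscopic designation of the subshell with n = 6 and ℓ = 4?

ℓ = 4 corresponds to the letter 'g', so the subshell is 6g.

6g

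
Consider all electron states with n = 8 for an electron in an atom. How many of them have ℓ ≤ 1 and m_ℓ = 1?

For n = 8, ℓ ranges over 0 … 7.
Orbitals with ℓ ≤ 1 and m_ℓ = 1, by ℓ: ℓ=1 → 1.
Orbitals: 1. Each orbital carries two spin states, so 1 × 2 = 2 states.

2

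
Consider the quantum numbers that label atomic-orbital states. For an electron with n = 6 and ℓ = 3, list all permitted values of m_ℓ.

m_ℓ takes every integer from −ℓ to +ℓ. With ℓ = 3 that gives the 7 values -3, -2, -1, 0, 1, 2, 3.

-3, -2, -1, 0, 1, 2, 3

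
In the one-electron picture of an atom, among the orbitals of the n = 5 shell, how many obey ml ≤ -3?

The n = 5 shell has l = 0 through 4; check each.
Orbitals with ml ≤ -3, by l: l=3 → 1; l=4 → 2.
Total orbitals: 1 + 2 = 3.

3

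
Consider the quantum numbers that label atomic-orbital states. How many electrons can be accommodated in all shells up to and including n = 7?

Total orbitals = 1² + 2² + 3² + 4² + 5² + 6² + 7² = 140. Doubling for spin gives 280 electrons.

280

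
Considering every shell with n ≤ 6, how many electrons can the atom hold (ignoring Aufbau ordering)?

182

Total orbitals = 1² + 2² + 3² + 4² + 5² + 6² = 91. Doubling for spin gives 182 electrons.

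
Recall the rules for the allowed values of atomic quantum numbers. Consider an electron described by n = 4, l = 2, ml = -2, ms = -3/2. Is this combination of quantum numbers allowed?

The spin quantum number for an electron can only be ms = +1/2 or −1/2; ms = -3/2 is not one of those.

Invalid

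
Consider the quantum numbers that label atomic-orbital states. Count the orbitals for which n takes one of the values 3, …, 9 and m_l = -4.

15

Work shell by shell — for each n, count the (l, m_l) pairs that satisfy m_l = -4:
n=5 → 1; n=6 → 2; n=7 → 3; n=8 → 4; n=9 → 5.
Total orbitals: 1 + 2 + 3 + 4 + 5 = 15.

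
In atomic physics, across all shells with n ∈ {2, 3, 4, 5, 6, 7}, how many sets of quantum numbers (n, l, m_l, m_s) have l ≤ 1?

48

Count contributing orbitals for each principal shell:
n=2 → 4; n=3 → 4; n=4 → 4; n=5 → 4; n=6 → 4; n=7 → 4.
Orbitals: 4 + 4 + 4 + 4 + 4 + 4 = 24. Including both spin states (m_s = ±1/2) gives 2 × 24 = 48 states.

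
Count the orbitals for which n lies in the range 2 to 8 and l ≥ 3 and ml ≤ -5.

Work shell by shell — for each n, count the (l, ml) pairs that satisfy l ≥ 3 and ml ≤ -5:
n=6 → 1; n=7 → 3; n=8 → 6.
Total orbitals: 1 + 3 + 6 = 10.

10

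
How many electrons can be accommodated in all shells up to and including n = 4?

Total orbitals = 1² + 2² + 3² + 4² = 30. Doubling for spin gives 60 electrons.

60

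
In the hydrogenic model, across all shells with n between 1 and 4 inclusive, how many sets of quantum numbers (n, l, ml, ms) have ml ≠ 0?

40

Count contributing orbitals for each principal shell:
n=2 → 2; n=3 → 6; n=4 → 12.
Orbitals: 2 + 6 + 12 = 20. Including both spin states (ms = ±1/2) gives 2 × 20 = 40 states.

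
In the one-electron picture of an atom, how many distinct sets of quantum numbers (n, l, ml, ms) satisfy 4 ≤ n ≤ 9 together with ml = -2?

54

Work shell by shell — for each n, count the (l, ml) pairs that satisfy ml = -2:
n=4 → 2; n=5 → 3; n=6 → 4; n=7 → 5; n=8 → 6; n=9 → 7.
Orbitals: 2 + 3 + 4 + 5 + 6 + 7 = 27. Including both spin states (ms = ±1/2) gives 2 × 27 = 54 states.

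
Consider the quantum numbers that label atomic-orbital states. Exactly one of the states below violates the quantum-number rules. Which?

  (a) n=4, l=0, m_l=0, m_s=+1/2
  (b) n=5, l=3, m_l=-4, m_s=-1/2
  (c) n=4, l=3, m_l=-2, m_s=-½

(b)

(b) has |m_l| = 4 > l = 3, violating −l ≤ m_l ≤ l.
The remaining sets (a), (c) satisfy all four rules.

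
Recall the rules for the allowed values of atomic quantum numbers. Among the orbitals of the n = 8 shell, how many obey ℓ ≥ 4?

Per ℓ-value: ℓ=4 → 9; ℓ=5 → 11; ℓ=6 → 13; ℓ=7 → 15.
Total orbitals: 9 + 11 + 13 + 15 = 48.

48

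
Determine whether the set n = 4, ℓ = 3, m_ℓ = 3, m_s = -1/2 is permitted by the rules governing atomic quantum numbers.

Yes

n = 4 is a positive integer. ℓ = 3 satisfies 0 ≤ ℓ ≤ n−1 = 3. m_ℓ = 3 lies in the range −ℓ … +ℓ (here −3 … 3). m_s = -1/2 is one of ±1/2.
All four constraints are satisfied.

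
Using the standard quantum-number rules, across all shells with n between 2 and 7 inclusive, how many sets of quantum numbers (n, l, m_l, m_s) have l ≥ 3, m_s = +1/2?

Per-shell orbital counts meeting the constraint:
n=4 → 7; n=5 → 16; n=6 → 27; n=7 → 40.
Orbitals: 7 + 16 + 27 + 40 = 90. With m_s fixed to +1/2 there is one state per orbital, so 90 states.

90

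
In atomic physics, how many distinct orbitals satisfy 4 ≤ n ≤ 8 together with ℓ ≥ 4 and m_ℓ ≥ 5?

Work shell by shell — for each n, count the (ℓ, m_ℓ) pairs that satisfy ℓ ≥ 4 and m_ℓ ≥ 5:
n=6 → 1; n=7 → 3; n=8 → 6.
Total orbitals: 1 + 3 + 6 = 10.

10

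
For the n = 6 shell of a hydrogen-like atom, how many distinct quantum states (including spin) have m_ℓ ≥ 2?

With n = 6 the allowed ℓ are 0, 1, …, 5.
The (ℓ, m_ℓ) pairs meeting m_ℓ ≥ 2 give: ℓ=2 → 1; ℓ=3 → 2; ℓ=4 → 3; ℓ=5 → 4.
Orbitals: 1 + 2 + 3 + 4 = 10. Each orbital carries two spin states, so 10 × 2 = 20 states.

20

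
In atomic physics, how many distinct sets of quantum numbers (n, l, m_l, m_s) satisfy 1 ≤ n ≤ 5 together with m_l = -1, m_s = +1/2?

Per-shell orbital counts meeting the constraint:
n=2 → 1; n=3 → 2; n=4 → 3; n=5 → 4.
Orbitals: 1 + 2 + 3 + 4 = 10. With m_s fixed to +1/2 there is one state per orbital, so 10 states.

10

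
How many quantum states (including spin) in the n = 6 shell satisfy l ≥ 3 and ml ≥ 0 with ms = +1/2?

The n = 6 shell has l = 0 through 5; check each.
Per l-value: l=3 → 4; l=4 → 5; l=5 → 6.
Orbitals: 4 + 5 + 6 = 15. With ms fixed to a single value there is one state per orbital, giving 15 states.

15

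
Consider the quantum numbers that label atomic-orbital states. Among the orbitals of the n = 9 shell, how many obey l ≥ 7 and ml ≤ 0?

Contributions: l=7 → 8; l=8 → 9.
Total orbitals: 8 + 9 = 17.

17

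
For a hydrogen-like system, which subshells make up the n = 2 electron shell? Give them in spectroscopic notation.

For n = 2, l runs from 0 to 1. In spectroscopic notation l = 0,1,2,… ↔ s,p,d,f,g,h,i, so the subshells are 2s, 2p.

2s, 2p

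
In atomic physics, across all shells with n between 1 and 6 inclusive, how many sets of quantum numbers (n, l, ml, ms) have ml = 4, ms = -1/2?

3

Go shell by shell, enumerating (l, ml) with ml = 4:
n=5 → 1; n=6 → 2.
Orbitals: 1 + 2 = 3. With ms fixed to -1/2 there is one state per orbital, so 3 states.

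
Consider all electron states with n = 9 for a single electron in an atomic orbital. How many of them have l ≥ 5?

With n = 9 the allowed l are 0, 1, …, 8.
Orbitals with l ≥ 5, by l: l=5 → 11; l=6 → 13; l=7 → 15; l=8 → 17.
Orbitals: 11 + 13 + 15 + 17 = 56. Each orbital carries two spin states, so 56 × 2 = 112 states.

112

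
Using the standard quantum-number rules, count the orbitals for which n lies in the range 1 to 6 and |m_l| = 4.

For each n in the range, tally the orbitals obeying |m_l| = 4:
n=5 → 2; n=6 → 4.
Total orbitals: 2 + 4 = 6.

6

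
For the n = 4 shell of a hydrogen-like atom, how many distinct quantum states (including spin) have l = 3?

For n = 4, l ranges over 0 … 3.
Per l-value: l=3 → 7.
Orbitals: 7. Each orbital carries two spin states, so 7 × 2 = 14 states.

14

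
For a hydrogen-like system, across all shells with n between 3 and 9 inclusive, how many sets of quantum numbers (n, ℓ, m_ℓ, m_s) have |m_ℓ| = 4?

60

Treat each shell separately and count matching orbitals:
n=5 → 2; n=6 → 4; n=7 → 6; n=8 → 8; n=9 → 10.
Orbitals: 2 + 4 + 6 + 8 + 10 = 30. Including both spin states (m_s = ±1/2) gives 2 × 30 = 60 states.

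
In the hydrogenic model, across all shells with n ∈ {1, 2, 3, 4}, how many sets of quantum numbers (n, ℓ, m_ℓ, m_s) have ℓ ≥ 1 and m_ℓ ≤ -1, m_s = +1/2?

10

For each n in the range, tally the orbitals obeying ℓ ≥ 1 and m_ℓ ≤ -1:
n=2 → 1; n=3 → 3; n=4 → 6.
Orbitals: 1 + 3 + 6 = 10. With m_s fixed to +1/2 there is one state per orbital, so 10 states.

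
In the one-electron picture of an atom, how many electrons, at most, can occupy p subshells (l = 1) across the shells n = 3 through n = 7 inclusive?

A p subshell (l = 1) exists for every n ≥ 2, so shells n = 3, 4, 5, 6, 7 each contribute one — 5 subshells.
Since each p subshell holds 2(2·1+1) = 6 electrons, the total is 5 × 6 = 30.

30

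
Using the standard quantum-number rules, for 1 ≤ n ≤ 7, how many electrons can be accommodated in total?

Total orbitals = 1² + 2² + 3² + 4² + 5² + 6² + 7² = 140. Doubling for spin gives 280 electrons.

280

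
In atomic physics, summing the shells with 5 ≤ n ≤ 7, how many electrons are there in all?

220

Shell n has n² orbitals: 5²=25 + 6²=36 + 7²=49 = 110 orbitals.
Two spin states per orbital: 2 × 110 = 220 electrons.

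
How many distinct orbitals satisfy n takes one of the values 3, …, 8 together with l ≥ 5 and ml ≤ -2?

28

Treat each shell separately and count matching orbitals:
n=6 → 4; n=7 → 9; n=8 → 15.
Total orbitals: 4 + 9 + 15 = 28.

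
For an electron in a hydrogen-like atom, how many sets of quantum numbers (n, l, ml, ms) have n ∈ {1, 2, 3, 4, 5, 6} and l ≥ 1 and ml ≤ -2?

40

Treat each shell separately and count matching orbitals:
n=3 → 1; n=4 → 3; n=5 → 6; n=6 → 10.
Orbitals: 1 + 3 + 6 + 10 = 20. Including both spin states (ms = ±1/2) gives 2 × 20 = 40 states.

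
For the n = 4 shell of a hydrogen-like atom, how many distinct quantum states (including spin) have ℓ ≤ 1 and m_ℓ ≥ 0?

6

Contributions: ℓ=0 → 1; ℓ=1 → 2.
Orbitals: 1 + 2 = 3. Each orbital carries two spin states, so 3 × 2 = 6 states.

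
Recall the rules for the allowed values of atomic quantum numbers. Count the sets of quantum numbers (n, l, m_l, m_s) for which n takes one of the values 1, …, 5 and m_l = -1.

20

For each n in the range, tally the orbitals obeying m_l = -1:
n=2 → 1; n=3 → 2; n=4 → 3; n=5 → 4.
Orbitals: 1 + 2 + 3 + 4 = 10. Including both spin states (m_s = ±1/2) gives 2 × 10 = 20 states.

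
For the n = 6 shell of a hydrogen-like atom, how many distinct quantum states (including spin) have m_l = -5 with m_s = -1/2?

1

For n = 6, l ranges over 0 … 5.
Per l-value: l=5 → 1.
Orbitals: 1. With m_s fixed to a single value there is one state per orbital, giving 1 state.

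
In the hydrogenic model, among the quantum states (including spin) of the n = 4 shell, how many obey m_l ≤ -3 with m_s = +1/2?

1

With n = 4 the allowed l are 0, 1, …, 3.
Per l-value: l=3 → 1.
Orbitals: 1. With m_s fixed to a single value there is one state per orbital, giving 1 state.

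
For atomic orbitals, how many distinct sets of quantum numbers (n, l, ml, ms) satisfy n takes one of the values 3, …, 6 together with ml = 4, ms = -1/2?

3

Work shell by shell — for each n, count the (l, ml) pairs that satisfy ml = 4:
n=5 → 1; n=6 → 2.
Orbitals: 1 + 2 = 3. With ms fixed to -1/2 there is one state per orbital, so 3 states.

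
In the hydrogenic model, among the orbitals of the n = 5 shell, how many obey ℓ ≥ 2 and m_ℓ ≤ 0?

12

Go through ℓ = 0, …, 4 (the values permitted for n = 5).
Contributions: ℓ=2 → 3; ℓ=3 → 4; ℓ=4 → 5.
Total orbitals: 3 + 4 + 5 = 12.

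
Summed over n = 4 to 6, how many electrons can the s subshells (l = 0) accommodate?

An s subshell (l = 0) exists for every n ≥ 1, so shells n = 4, 5, 6 each contribute one — 3 subshells.
Since each s subshell holds 2(2·0+1) = 2 electrons, the total is 3 × 2 = 6.

6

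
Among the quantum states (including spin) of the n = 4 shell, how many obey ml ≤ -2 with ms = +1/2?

With n = 4 the allowed l are 0, 1, …, 3.
The (l, ml) pairs meeting ml ≤ -2 give: l=2 → 1; l=3 → 2.
Orbitals: 1 + 2 = 3. With ms fixed to a single value there is one state per orbital, giving 3 states.

3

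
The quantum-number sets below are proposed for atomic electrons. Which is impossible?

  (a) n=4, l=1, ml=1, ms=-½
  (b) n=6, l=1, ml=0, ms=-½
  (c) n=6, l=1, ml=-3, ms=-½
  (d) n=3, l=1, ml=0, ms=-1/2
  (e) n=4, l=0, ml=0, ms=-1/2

(c) has |ml| = 3 > l = 1, violating −l ≤ ml ≤ l.
The remaining sets (a), (b), (d), (e) satisfy all four rules.

(c)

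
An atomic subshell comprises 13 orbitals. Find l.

l = 6 (i)

2l+1 = 13 gives l = 6.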